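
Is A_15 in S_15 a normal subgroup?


H = A_15 in S_15
A_15 has index 2 in S_15, and every subgroup of index 2 is normal

Yes, normal subgroup


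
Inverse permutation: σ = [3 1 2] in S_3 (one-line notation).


To find σ⁻¹, swap domain and range:
σ(1) = 3 → σ⁻¹(3) = 1
σ(2) = 1 → σ⁻¹(1) = 2
σ(3) = 2 → σ⁻¹(2) = 3

σ⁻¹ = [2 3 1]


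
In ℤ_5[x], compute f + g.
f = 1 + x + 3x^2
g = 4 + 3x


Add coefficients mod 5:
x^0: 1 + 4 = 0 (mod 5)
x^1: 1 + 3 = 4 (mod 5)
x^2: 3 + 0 = 3 (mod 5)
Result: 4x + 3x^2

f + g = 4x + 3x^2


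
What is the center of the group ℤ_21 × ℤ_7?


Z(G) = {g ∈ G | gx = xg for all x ∈ G}
Direct product of abelian groups is abelian, so Z(G) = G

Z(ℤ_21 × ℤ_7) = ℤ_21 × ℤ_7


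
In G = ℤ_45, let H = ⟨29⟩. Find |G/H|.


|⟨29⟩| = n / gcd(29, 45) = 45 / 1 = 45
H is normal (ℤ_45 is abelian).
|G/H| = |G| / |H| = 45 / 45 = 1

|G/H| = 1


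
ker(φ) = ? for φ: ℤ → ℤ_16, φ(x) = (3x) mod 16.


Kernel = preimage of identity
ker(φ) = {x ∈ ℤ : 3x ≡ 0 (mod 16)}. gcd(3,16) = 1, so 3x ≡ 0 (mod 16) ⟺ x ≡ 0 (mod 16/1 = 16). Hence ker(φ) = 16ℤ

ker(φ) = 16ℤ


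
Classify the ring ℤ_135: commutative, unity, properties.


ℤ_135 is a commutative ring with unity 1; 135 = 3×45 is composite, so 3·45 ≡ 0 gives zero divisors (not an integral domain)
Commutative: Yes
Integral domain: No
Has unity: Yes

ℤ_135: Commutative=Yes, Unity=Yes


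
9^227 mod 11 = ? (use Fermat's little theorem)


Fermat's little theorem: if p is prime and gcd(a,p)=1, then a^(p-1) ≡ 1 (mod p)
p = 11 is prime, gcd(9,11) = 1
Reduce exponent: 227 mod 10 = 7
So 9^227 ≡ 9^7 (mod 11)
9^7 mod 11 = 4

9^227 ≡ 4 (mod 11)


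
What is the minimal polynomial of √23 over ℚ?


√23 satisfies x² - 23 = 0, irreducible over ℚ since 23 is squarefree

Minimal polynomial: x² - 23


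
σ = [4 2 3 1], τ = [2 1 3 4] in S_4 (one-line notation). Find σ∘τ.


σ∘τ: apply τ first, then σ
1 →τ 2 →σ 2
2 →τ 1 →σ 4
3 →τ 3 →σ 3
4 →τ 4 →σ 1

σ∘τ = [2 4 3 1]


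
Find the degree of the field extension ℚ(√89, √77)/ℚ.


[ℚ(√89,√77):ℚ] = [ℚ(√89,√77):ℚ(√89)]·[ℚ(√89):ℚ] = 2·2 = 4

[ℚ(√89, √77)/ℚ] = 4


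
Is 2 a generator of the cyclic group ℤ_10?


g generates ℤ_n iff gcd(g, n) = 1
gcd(2, 10) = 2
Since gcd = 2 ≠ 1, ⟨2⟩ has order 5 < 10, so 2 is not a generator.

No, 2 does not generate ℤ_10


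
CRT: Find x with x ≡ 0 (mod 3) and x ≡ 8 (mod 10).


m₁ = 3, m₂ = 10, gcd = 1, so CRT applies. M = m₁·m₂ = 30
Let M₁ = M/m₁ = 10, M₂ = M/m₂ = 3
Find y₁ ≡ M₁⁻¹ (mod m₁): 10⁻¹ ≡ 1 (mod 3)
Find y₂ ≡ M₂⁻¹ (mod m₂): 3⁻¹ ≡ 7 (mod 10)
x = a₁·M₁·y₁ + a₂·M₂·y₂ = 0·10·1 + 8·3·7 = 168
Reduce mod 30: x ≡ 18
Check: 18 mod 3 = 0 ✓, 18 mod 10 = 8 ✓

x ≡ 18 (mod 30)


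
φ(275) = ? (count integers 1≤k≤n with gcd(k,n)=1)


Factor n: 275 = 5^2 × 11
φ(n) = n · ∏(1 - 1/p) over distinct primes p | n
φ(275) = 275 · (1 - 1/5) · (1 - 1/11) = 200

φ(275) = 200


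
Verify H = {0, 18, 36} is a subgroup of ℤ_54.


Subgroup test for H = {0, 18, 36} in (ℤ_54, +):
(1) 0 ∈ H? Yes
(2) Closure: for all a,b ∈ H, (a+b) mod 54 ∈ H? Yes
(3) Inverses: for all a ∈ H, -a mod 54 ∈ H? Yes

Yes, H is a subgroup of ℤ_54


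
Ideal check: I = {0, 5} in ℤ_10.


Check ideal conditions for I = {0, 5} in ℤ_10:
(1) I is an additive subgroup? Yes
(2) For r ∈ ℤ_10 and a ∈ I: r·a ∈ I? Yes

Yes, I is an ideal of ℤ_10


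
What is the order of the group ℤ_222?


ℤ_n has n elements.

|ℤ_222| = 222


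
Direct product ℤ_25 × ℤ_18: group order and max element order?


|ℤ_25 × ℤ_18| = 25 × 18 = 450
Max element order = lcm(25,18) = 450
Cyclic? Yes (gcd=1)

|ℤ_25×ℤ_18| = 450, max element order = 450


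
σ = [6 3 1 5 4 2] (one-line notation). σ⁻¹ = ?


To find σ⁻¹, swap domain and range:
σ(1) = 6 → σ⁻¹(6) = 1
σ(2) = 3 → σ⁻¹(3) = 2
σ(3) = 1 → σ⁻¹(1) = 3
σ(4) = 5 → σ⁻¹(5) = 4
σ(5) = 4 → σ⁻¹(4) = 5
σ(6) = 2 → σ⁻¹(2) = 6

σ⁻¹ = [3 6 2 5 4 1]


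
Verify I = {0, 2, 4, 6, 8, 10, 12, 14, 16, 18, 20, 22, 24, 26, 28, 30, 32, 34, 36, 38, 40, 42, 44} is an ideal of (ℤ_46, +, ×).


Check ideal conditions for I = {0, 2, 4, 6, 8, 10, 12, 14, 16, 18, 20, 22, 24, 26, 28, 30, 32, 34, 36, 38, 40, 42, 44} in ℤ_46:
(1) I is an additive subgroup? Yes
(2) For r ∈ ℤ_46 and a ∈ I: r·a ∈ I? Yes

Yes, I is an ideal of ℤ_46


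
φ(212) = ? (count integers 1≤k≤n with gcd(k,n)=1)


Factor n: 212 = 2^2 × 53
φ(n) = n · ∏(1 - 1/p) over distinct primes p | n
φ(212) = 212 · (1 - 1/2) · (1 - 1/53) = 104

φ(212) = 104


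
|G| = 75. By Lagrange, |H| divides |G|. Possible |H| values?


Lagrange's theorem: |H| divides |G|
|G| = 75
Divisors of 75: 1, 3, 5, 15, 25, 75

Possible subgroup orders: {1, 3, 5, 15, 25, 75}


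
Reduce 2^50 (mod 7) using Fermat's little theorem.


Fermat's little theorem: if p is prime and gcd(a,p)=1, then a^(p-1) ≡ 1 (mod p)
p = 7 is prime, gcd(2,7) = 1
Reduce exponent: 50 mod 6 = 2
So 2^50 ≡ 2^2 (mod 7)
2^2 mod 7 = 4

2^50 ≡ 4 (mod 7)


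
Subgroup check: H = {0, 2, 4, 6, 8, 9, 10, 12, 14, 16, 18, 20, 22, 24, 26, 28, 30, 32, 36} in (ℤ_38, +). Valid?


Subgroup test for H = {0, 2, 4, 6, 8, 9, 10, 12, 14, 16, 18, 20, 22, 24, 26, 28, 30, 32, 36} in (ℤ_38, +):
(1) 0 ∈ H? Yes
(2) Closure: for all a,b ∈ H, (a+b) mod 38 ∈ H? No  [counterexample: 2 + 9 = 11 ∉ H]
(3) Inverses: for all a ∈ H, -a mod 38 ∈ H? No

No, H is not a subgroup of ℤ_38


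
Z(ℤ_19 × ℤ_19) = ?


Z(G) = {g ∈ G | gx = xg for all x ∈ G}
Direct product of abelian groups is abelian, so Z(G) = G

Z(ℤ_19 × ℤ_19) = ℤ_19 × ℤ_19


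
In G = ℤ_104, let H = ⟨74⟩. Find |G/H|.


|⟨74⟩| = n / gcd(74, 104) = 104 / 2 = 52
H is normal (ℤ_104 is abelian).
|G/H| = |G| / |H| = 104 / 52 = 2

|G/H| = 2


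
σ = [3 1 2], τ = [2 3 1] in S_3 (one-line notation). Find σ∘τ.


σ∘τ: apply τ first, then σ
1 →τ 2 →σ 1
2 →τ 3 →σ 2
3 →τ 1 →σ 3

σ∘τ = [1 2 3]


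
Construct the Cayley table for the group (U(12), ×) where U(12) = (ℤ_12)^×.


Elements: {1, 5, 7, 11}
Operation: multiplication mod 12
Entry (a, b) = (a × b) mod 12

Cayley table:
   |  1 |  5 |  7 | 11
 1 |  1 |  5 |  7 | 11
 5 |  5 |  1 | 11 |  7
 7 |  7 | 11 |  1 |  5
11 | 11 |  7 |  5 |  1


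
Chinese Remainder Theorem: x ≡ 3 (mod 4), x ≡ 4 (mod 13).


m₁ = 4, m₂ = 13, gcd = 1, so CRT applies. M = m₁·m₂ = 52
Let M₁ = M/m₁ = 13, M₂ = M/m₂ = 4
Find y₁ ≡ M₁⁻¹ (mod m₁): 13⁻¹ ≡ 1 (mod 4)
Find y₂ ≡ M₂⁻¹ (mod m₂): 4⁻¹ ≡ 10 (mod 13)
x = a₁·M₁·y₁ + a₂·M₂·y₂ = 3·13·1 + 4·4·10 = 199
Reduce mod 52: x ≡ 43
Check: 43 mod 4 = 3 ✓, 43 mod 13 = 4 ✓

x ≡ 43 (mod 52)


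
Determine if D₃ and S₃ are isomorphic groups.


Comparing D₃ and S₃:
Both are the unique non-abelian group of order 6

Yes, D₃ ≅ S₃


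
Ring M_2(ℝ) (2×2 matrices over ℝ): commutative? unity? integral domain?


Matrix multiplication is non-commutative for n ≥ 2; the identity matrix I is the unity; singular matrices give zero divisors, so not an integral domain
Commutative: No
Integral domain: No
Has unity: Yes

M_2(ℝ) (2×2 matrices over ℝ): Commutative=No, Unity=Yes


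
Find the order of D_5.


|D_n| = 2n (n rotations and n reflections)
|D_5| = 2×5 = 10

|D_5| = 10


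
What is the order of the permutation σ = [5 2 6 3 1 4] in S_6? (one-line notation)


Cycle decomposition: (1 5) (3 6 4)
Cycle lengths: 2, 3
Order = lcm(2, 3) = 6

ord(σ) = 6


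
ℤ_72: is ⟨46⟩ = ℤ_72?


g generates ℤ_n iff gcd(g, n) = 1
gcd(46, 72) = 2
Since gcd = 2 ≠ 1, ⟨46⟩ has order 36 < 72, so 46 is not a generator.

No, 46 does not generate ℤ_72


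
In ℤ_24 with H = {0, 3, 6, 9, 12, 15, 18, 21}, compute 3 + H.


3 + H = {3 + h (mod 24) : h ∈ H}
3+0=3, 3+3=6, 3+6=9, 3+9=12, 3+12=15, 3+15=18, 3+18=21, 3+21=0
3 + H = {0, 3, 6, 9, 12, 15, 18, 21} = 0 + H

3 + H = {0, 3, 6, 9, 12, 15, 18, 21}


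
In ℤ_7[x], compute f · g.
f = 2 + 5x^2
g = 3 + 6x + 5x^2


Expand and collect like terms; reduce coefficients mod 7:
x^0: 2·3 = 6 ≡ 6 (mod 7)
x^1: 2·6 + 0·3 = 12 ≡ 5 (mod 7)
x^2: 2·5 + 0·6 + 5·3 = 25 ≡ 4 (mod 7)
x^3: 0·5 + 5·6 = 30 ≡ 2 (mod 7)
x^4: 5·5 = 25 ≡ 4 (mod 7)
Result: 6 + 5x + 4x^2 + 2x^3 + 4x^4

f · g = 6 + 5x + 4x^2 + 2x^3 + 4x^4


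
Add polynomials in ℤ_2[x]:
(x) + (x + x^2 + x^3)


Add coefficients mod 2:
x^0: 0 + 0 = 0 (mod 2)
x^1: 1 + 1 = 0 (mod 2)
x^2: 0 + 1 = 1 (mod 2)
x^3: 0 + 1 = 1 (mod 2)
Result: x^2 + x^3

f + g = x^2 + x^3


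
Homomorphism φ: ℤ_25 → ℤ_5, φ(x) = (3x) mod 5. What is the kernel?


Kernel = preimage of identity
ker(φ) = {x ∈ ℤ_25 : 3x ≡ 0 (mod 5)}. Since 5 | 25, φ is well-defined. The kernel is the cyclic subgroup ⟨5⟩ of ℤ_25 (order 5), i.e. {0, 5, 10, 15, 20}

ker(φ) = {0, 5, 10, 15, 20}


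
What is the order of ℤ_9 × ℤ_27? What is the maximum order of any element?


|ℤ_9 × ℤ_27| = 9 × 27 = 243
Max element order = lcm(9,27) = 27
Cyclic? No (gcd=9)

|ℤ_9×ℤ_27| = 243, max element order = 27


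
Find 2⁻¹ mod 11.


Use the extended Euclidean algorithm to write 1 = 2·s + 11·t; then s mod 11 is the inverse.
Euclidean algorithm:
  2 = 0·11 + 2
  11 = 5·2 + 1
  2 = 2·1 + 0
gcd(2,11) = 1
Back-substitution gives: 2·(-5) + 11·(1) = 1
So 2⁻¹ ≡ -5 ≡ 6 (mod 11)
Check: 2 × 6 = 12 ≡ 1 (mod 11) ✓

2⁻¹ ≡ 6 (mod 11)


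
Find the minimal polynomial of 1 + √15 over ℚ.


Let α = 1 + √15. Then α - 1 = √15, so (α - 1)² = 15, giving α² - 2α - 14 = 0. Degree 2 and α ∉ ℚ, so this is the minimal polynomial.

Minimal polynomial: x² - 2x - 14


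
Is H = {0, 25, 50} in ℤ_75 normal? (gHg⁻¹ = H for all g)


H = {0, 25, 50} in ℤ_75
ℤ_75 is abelian; every subgroup of an abelian group is normal

Yes, normal subgroup


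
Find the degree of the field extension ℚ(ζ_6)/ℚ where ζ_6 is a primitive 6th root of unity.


[ℚ(ζ_n):ℚ] = deg Φ_n(x) = φ(n). Here φ(6) = 2

[ℚ(ζ_6)/ℚ where ζ_6 is a primitive 6th root of unity] = 2


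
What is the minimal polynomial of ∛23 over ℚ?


∛23 satisfies x³ - 23 = 0, irreducible over ℚ (no rational root; 23 is not a perfect cube)

Minimal polynomial: x³ - 23


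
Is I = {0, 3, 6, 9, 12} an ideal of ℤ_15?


Check ideal conditions for I = {0, 3, 6, 9, 12} in ℤ_15:
(1) I is an additive subgroup? Yes
(2) For r ∈ ℤ_15 and a ∈ I: r·a ∈ I? Yes

Yes, I is an ideal of ℤ_15


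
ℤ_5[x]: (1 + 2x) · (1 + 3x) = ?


Expand and collect like terms; reduce coefficients mod 5:
x^0: 1·1 = 1 ≡ 1 (mod 5)
x^1: 1·3 + 2·1 = 5 ≡ 0 (mod 5)
x^2: 2·3 = 6 ≡ 1 (mod 5)
Result: 1 + x^2

f · g = 1 + x^2


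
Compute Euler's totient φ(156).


Factor n: 156 = 2^2 × 3 × 13
φ(n) = n · ∏(1 - 1/p) over distinct primes p | n
φ(156) = 156 · (1 - 1/2) · (1 - 1/3) · (1 - 1/13) = 48

φ(156) = 48


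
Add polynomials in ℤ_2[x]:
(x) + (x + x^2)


Add coefficients mod 2:
x^0: 0 + 0 = 0 (mod 2)
x^1: 1 + 1 = 0 (mod 2)
x^2: 0 + 1 = 1 (mod 2)
Result: x^2

f + g = x^2


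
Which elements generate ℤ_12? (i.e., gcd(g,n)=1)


g generates ℤ_n iff gcd(g,n) = 1
Checking each g ∈ {1,...,11}:
gcd(1,12) = 1
gcd(2,12) = 2
gcd(3,12) = 3
gcd(4,12) = 4
gcd(5,12) = 1
gcd(6,12) = 6
gcd(7,12) = 1
gcd(8,12) = 4
gcd(9,12) = 3
gcd(10,12) = 2
gcd(11,12) = 1
Generators: {1, 5, 7, 11}
Number of generators = φ(12) = 4

Generators of ℤ_12 = {1, 5, 7, 11}


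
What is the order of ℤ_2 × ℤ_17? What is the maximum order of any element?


|ℤ_2 × ℤ_17| = 2 × 17 = 34
Max element order = lcm(2,17) = 34
Cyclic? Yes (gcd=1)

|ℤ_2×ℤ_17| = 34, max element order = 34


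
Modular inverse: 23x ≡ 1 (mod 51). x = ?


Use the extended Euclidean algorithm to write 1 = 23·s + 51·t; then s mod 51 is the inverse.
Euclidean algorithm:
  23 = 0·51 + 23
  51 = 2·23 + 5
  23 = 4·5 + 3
  5 = 1·3 + 2
  3 = 1·2 + 1
  2 = 2·1 + 0
gcd(23,51) = 1
Back-substitution gives: 23·(20) + 51·(-9) = 1
So 23⁻¹ ≡ 20 ≡ 20 (mod 51)
Check: 23 × 20 = 460 ≡ 1 (mod 51) ✓

23⁻¹ ≡ 20 (mod 51)


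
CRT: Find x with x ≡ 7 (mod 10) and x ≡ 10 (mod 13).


m₁ = 10, m₂ = 13, gcd = 1, so CRT applies. M = m₁·m₂ = 130
Let M₁ = M/m₁ = 13, M₂ = M/m₂ = 10
Find y₁ ≡ M₁⁻¹ (mod m₁): 13⁻¹ ≡ 7 (mod 10)
Find y₂ ≡ M₂⁻¹ (mod m₂): 10⁻¹ ≡ 4 (mod 13)
x = a₁·M₁·y₁ + a₂·M₂·y₂ = 7·13·7 + 10·10·4 = 1037
Reduce mod 130: x ≡ 127
Check: 127 mod 10 = 7 ✓, 127 mod 13 = 10 ✓

x ≡ 127 (mod 130)


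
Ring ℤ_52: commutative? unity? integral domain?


ℤ_52 is a commutative ring with unity 1; 52 = 2×26 is composite, so 2·26 ≡ 0 gives zero divisors (not an integral domain)
Commutative: Yes
Integral domain: No
Has unity: Yes

ℤ_52: Commutative=Yes, Unity=Yes


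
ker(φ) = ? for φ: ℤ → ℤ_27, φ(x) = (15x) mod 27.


Kernel = preimage of identity
ker(φ) = {x ∈ ℤ : 15x ≡ 0 (mod 27)}. gcd(15,27) = 3, so 15x ≡ 0 (mod 27) ⟺ x ≡ 0 (mod 27/3 = 9). Hence ker(φ) = 9ℤ

ker(φ) = 9ℤ


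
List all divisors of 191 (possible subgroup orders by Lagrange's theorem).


Lagrange's theorem: |H| divides |G|
|G| = 191
Divisors of 191: 1, 191

Possible subgroup orders: {1, 191}


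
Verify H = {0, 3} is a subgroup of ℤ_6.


Subgroup test for H = {0, 3} in (ℤ_6, +):
(1) 0 ∈ H? Yes
(2) Closure: for all a,b ∈ H, (a+b) mod 6 ∈ H? Yes
(3) Inverses: for all a ∈ H, -a mod 6 ∈ H? Yes

Yes, H is a subgroup of ℤ_6


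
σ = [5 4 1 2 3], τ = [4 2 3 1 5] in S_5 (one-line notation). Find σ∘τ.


σ∘τ: apply τ first, then σ
1 →τ 4 →σ 2
2 →τ 2 →σ 4
3 →τ 3 →σ 1
4 →τ 1 →σ 5
5 →τ 5 →σ 3

σ∘τ = [2 4 1 5 3]


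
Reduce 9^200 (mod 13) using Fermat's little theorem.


Fermat's little theorem: if p is prime and gcd(a,p)=1, then a^(p-1) ≡ 1 (mod p)
p = 13 is prime, gcd(9,13) = 1
Reduce exponent: 200 mod 12 = 8
So 9^200 ≡ 9^8 (mod 13)
9^8 mod 13 = 3

9^200 ≡ 3 (mod 13)


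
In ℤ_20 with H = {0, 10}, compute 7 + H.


7 + H = {7 + h (mod 20) : h ∈ H}
7+0=7, 7+10=17

7 + H = {7, 17}


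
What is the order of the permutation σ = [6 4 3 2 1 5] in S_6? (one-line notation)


Cycle decomposition: (1 6 5) (2 4)
Cycle lengths: 3, 2
Order = lcm(3, 2) = 6

ord(σ) = 6


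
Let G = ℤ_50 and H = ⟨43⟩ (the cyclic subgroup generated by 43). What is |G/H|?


|⟨43⟩| = n / gcd(43, 50) = 50 / 1 = 50
H is normal (ℤ_50 is abelian).
|G/H| = |G| / |H| = 50 / 50 = 1

|G/H| = 1


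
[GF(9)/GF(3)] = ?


GF(9) = GF(3^2), so the extension degree is 2

[GF(9)/GF(3)] = 2


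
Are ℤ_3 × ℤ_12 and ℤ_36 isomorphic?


Comparing ℤ_3 × ℤ_12 and ℤ_36:
gcd(3,12) = 3 ≠ 1. Max element order in ℤ_3×ℤ_12 is lcm(3,12) = 12 < 36, so it has no element of order 36

No, ℤ_3 × ℤ_12 ≇ ℤ_36


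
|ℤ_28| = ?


ℤ_n has n elements.

|ℤ_28| = 28


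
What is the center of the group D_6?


Z(G) = {g ∈ G | gx = xg for all x ∈ G}
For even n, Z(D_n) = {e, r^(n/2)}: the 180° rotation r^3 commutes with every reflection and rotation

Z(D_6) = {e, r^3}


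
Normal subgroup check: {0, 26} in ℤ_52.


H = {0, 26} in ℤ_52
ℤ_52 is abelian; every subgroup of an abelian group is normal

Yes, normal subgroup


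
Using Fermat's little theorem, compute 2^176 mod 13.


Fermat's little theorem: if p is prime and gcd(a,p)=1, then a^(p-1) ≡ 1 (mod p)
p = 13 is prime, gcd(2,13) = 1
Reduce exponent: 176 mod 12 = 8
So 2^176 ≡ 2^8 (mod 13)
2^8 mod 13 = 9

2^176 ≡ 9 (mod 13)


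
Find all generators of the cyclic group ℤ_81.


g generates ℤ_n iff gcd(g,n) = 1
Prime factors of 81: 3
Generators are g ∈ {1,...,80} not divisible by any of these primes.
Generators: {1, 2, 4, 5, 7, 8, 10, 11, 13, 14, 16, 17, 19, 20, 22, 23, 25, 26, 28, 29, 31, 32, 34, 35, 37, 38, 40, 41, 43, 44, 46, 47, 49, 50, 52, 53, 55, 56, 58, 59, 61, 62, 64, 65, 67, 68, 70, 71, 73, 74, 76, 77, 79, 80}
Number of generators = φ(81) = 54

Generators of ℤ_81 = {1, 2, 4, 5, 7, 8, 10, 11, 13, 14, 16, 17, 19, 20, 22, 23, 25, 26, 28, 29, 31, 32, 34, 35, 37, 38, 40, 41, 43, 44, 46, 47, 49, 50, 52, 53, 55, 56, 58, 59, 61, 62, 64, 65, 67, 68, 70, 71, 73, 74, 76, 77, 79, 80}


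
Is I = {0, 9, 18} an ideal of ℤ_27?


Check ideal conditions for I = {0, 9, 18} in ℤ_27:
(1) I is an additive subgroup? Yes
(2) For r ∈ ℤ_27 and a ∈ I: r·a ∈ I? Yes

Yes, I is an ideal of ℤ_27


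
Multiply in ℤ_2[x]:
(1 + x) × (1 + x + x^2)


Expand and collect like terms; reduce coefficients mod 2:
x^0: 1·1 = 1 ≡ 1 (mod 2)
x^1: 1·1 + 1·1 = 2 ≡ 0 (mod 2)
x^2: 1·1 + 1·1 = 2 ≡ 0 (mod 2)
x^3: 1·1 = 1 ≡ 1 (mod 2)
Result: 1 + x^3

f · g = 1 + x^3


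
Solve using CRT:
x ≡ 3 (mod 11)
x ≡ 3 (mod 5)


m₁ = 11, m₂ = 5, gcd = 1, so CRT applies. M = m₁·m₂ = 55
Let M₁ = M/m₁ = 5, M₂ = M/m₂ = 11
Find y₁ ≡ M₁⁻¹ (mod m₁): 5⁻¹ ≡ 9 (mod 11)
Find y₂ ≡ M₂⁻¹ (mod m₂): 11⁻¹ ≡ 1 (mod 5)
x = a₁·M₁·y₁ + a₂·M₂·y₂ = 3·5·9 + 3·11·1 = 168
Reduce mod 55: x ≡ 3
Check: 3 mod 11 = 3 ✓, 3 mod 5 = 3 ✓

x ≡ 3 (mod 55)


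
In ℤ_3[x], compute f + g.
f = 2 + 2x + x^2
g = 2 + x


Add coefficients mod 3:
x^0: 2 + 2 = 1 (mod 3)
x^1: 2 + 1 = 0 (mod 3)
x^2: 1 + 0 = 1 (mod 3)
Result: 1 + x^2

f + g = 1 + x^2


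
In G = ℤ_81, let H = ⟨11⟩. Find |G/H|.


|⟨11⟩| = n / gcd(11, 81) = 81 / 1 = 81
H is normal (ℤ_81 is abelian).
|G/H| = |G| / |H| = 81 / 81 = 1

|G/H| = 1


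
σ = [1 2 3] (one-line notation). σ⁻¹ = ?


To find σ⁻¹, swap domain and range:
σ(1) = 1 → σ⁻¹(1) = 1
σ(2) = 2 → σ⁻¹(2) = 2
σ(3) = 3 → σ⁻¹(3) = 3

σ⁻¹ = [1 2 3]


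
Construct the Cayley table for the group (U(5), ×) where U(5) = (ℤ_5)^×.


Elements: {1, 2, 3, 4}
Operation: multiplication mod 5
Entry (a, b) = (a × b) mod 5

Cayley table:
  | 1 | 2 | 3 | 4
1 | 1 | 2 | 3 | 4
2 | 2 | 4 | 1 | 3
3 | 3 | 1 | 4 | 2
4 | 4 | 3 | 2 | 1


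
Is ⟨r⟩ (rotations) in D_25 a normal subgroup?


H = ⟨r⟩ (rotations) in D_25
The rotation subgroup ⟨r⟩ has index 2 in D_25, so it is normal

Yes, normal subgroup


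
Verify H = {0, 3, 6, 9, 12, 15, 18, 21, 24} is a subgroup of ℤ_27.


Subgroup test for H = {0, 3, 6, 9, 12, 15, 18, 21, 24} in (ℤ_27, +):
(1) 0 ∈ H? Yes
(2) Closure: for all a,b ∈ H, (a+b) mod 27 ∈ H? Yes
(3) Inverses: for all a ∈ H, -a mod 27 ∈ H? Yes

Yes, H is a subgroup of ℤ_27


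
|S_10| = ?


|S_n| = n! (number of permutations of n symbols)
|S_10| = 10! = 3628800

|S_10| = 3628800


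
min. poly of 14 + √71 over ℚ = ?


Let α = 14 + √71. Then α - 14 = √71, so (α - 14)² = 71, giving α² - 28α + 125 = 0. Degree 2 and α ∉ ℚ, so this is the minimal polynomial.

Minimal polynomial: x² - 28x + 125


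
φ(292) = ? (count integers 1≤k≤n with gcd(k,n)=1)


Factor n: 292 = 2^2 × 73
φ(n) = n · ∏(1 - 1/p) over distinct primes p | n
φ(292) = 292 · (1 - 1/2) · (1 - 1/73) = 144

φ(292) = 144


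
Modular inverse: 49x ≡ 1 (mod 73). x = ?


Use the extended Euclidean algorithm to write 1 = 49·s + 73·t; then s mod 73 is the inverse.
Euclidean algorithm:
  49 = 0·73 + 49
  73 = 1·49 + 24
  49 = 2·24 + 1
  24 = 24·1 + 0
gcd(49,73) = 1
Back-substitution gives: 49·(3) + 73·(-2) = 1
So 49⁻¹ ≡ 3 ≡ 3 (mod 73)
Check: 49 × 3 = 147 ≡ 1 (mod 73) ✓

49⁻¹ ≡ 3 (mod 73)


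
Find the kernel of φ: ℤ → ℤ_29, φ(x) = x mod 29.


Kernel = preimage of identity
ker(φ) = {x ∈ ℤ : x ≡ 0 (mod 29)} = 29ℤ = {0, ±29, ±58, ...}

ker(φ) = 29ℤ


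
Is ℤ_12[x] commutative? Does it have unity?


ℤ_12 has zero divisors (2·6 ≡ 0), and these lift to constant zero divisors in ℤ_12[x]; so not an integral domain
Commutative: Yes
Integral domain: No
Has unity: Yes

ℤ_12[x]: Commutative=Yes, Unity=Yes


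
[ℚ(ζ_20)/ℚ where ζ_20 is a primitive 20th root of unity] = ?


[ℚ(ζ_n):ℚ] = deg Φ_n(x) = φ(n). Here φ(20) = 8

[ℚ(ζ_20)/ℚ where ζ_20 is a primitive 20th root of unity] = 8


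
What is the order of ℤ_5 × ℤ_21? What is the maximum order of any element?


|ℤ_5 × ℤ_21| = 5 × 21 = 105
Max element order = lcm(5,21) = 105
Cyclic? Yes (gcd=1)

|ℤ_5×ℤ_21| = 105, max element order = 105


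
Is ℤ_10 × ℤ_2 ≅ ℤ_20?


Comparing ℤ_10 × ℤ_2 and ℤ_20:
gcd(10,2) = 2 ≠ 1. Max element order in ℤ_10×ℤ_2 is lcm(10,2) = 10 < 20, so it has no element of order 20

No, ℤ_10 × ℤ_2 ≇ ℤ_20


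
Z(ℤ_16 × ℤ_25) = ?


Z(G) = {g ∈ G | gx = xg for all x ∈ G}
Direct product of abelian groups is abelian, so Z(G) = G

Z(ℤ_16 × ℤ_25) = ℤ_16 × ℤ_25


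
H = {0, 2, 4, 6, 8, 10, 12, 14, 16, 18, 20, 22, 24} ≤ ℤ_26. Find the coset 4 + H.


4 + H = {4 + h (mod 26) : h ∈ H}
4+0=4, 4+2=6, 4+4=8, 4+6=10, 4+8=12, 4+10=14, 4+12=16, 4+14=18, 4+16=20, 4+18=22, 4+20=24, 4+22=0, 4+24=2
4 + H = {0, 2, 4, 6, 8, 10, 12, 14, 16, 18, 20, 22, 24} = 0 + H

4 + H = {0, 2, 4, 6, 8, 10, 12, 14, 16, 18, 20, 22, 24}


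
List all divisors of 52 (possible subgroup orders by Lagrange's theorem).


Lagrange's theorem: |H| divides |G|
|G| = 52
Divisors of 52: 1, 2, 4, 13, 26, 52

Possible subgroup orders: {1, 2, 4, 13, 26, 52}


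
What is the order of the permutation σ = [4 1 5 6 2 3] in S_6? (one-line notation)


Cycle decomposition: (1 4 6 3 5 2)
Cycle lengths: 6
Order = lcm(6) = 6

ord(σ) = 6


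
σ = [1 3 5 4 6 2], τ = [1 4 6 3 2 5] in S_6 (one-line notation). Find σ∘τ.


σ∘τ: apply τ first, then σ
1 →τ 1 →σ 1
2 →τ 4 →σ 4
3 →τ 6 →σ 2
4 →τ 3 →σ 5
5 →τ 2 →σ 3
6 →τ 5 →σ 6

σ∘τ = [1 4 2 5 3 6]


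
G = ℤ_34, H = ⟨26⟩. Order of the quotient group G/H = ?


|⟨26⟩| = n / gcd(26, 34) = 34 / 2 = 17
H is normal (ℤ_34 is abelian).
|G/H| = |G| / |H| = 34 / 17 = 2

|G/H| = 2


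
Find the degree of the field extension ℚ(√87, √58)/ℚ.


[ℚ(√87,√58):ℚ] = [ℚ(√87,√58):ℚ(√87)]·[ℚ(√87):ℚ] = 2·2 = 4

[ℚ(√87, √58)/ℚ] = 4


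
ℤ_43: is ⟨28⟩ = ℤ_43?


g generates ℤ_n iff gcd(g, n) = 1
gcd(28, 43) = 1
Since gcd = 1, 28 is a generator.

Yes, 28 generates ℤ_43


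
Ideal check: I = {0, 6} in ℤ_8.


Check ideal conditions for I = {0, 6} in ℤ_8:
(1) I is an additive subgroup? No
(2) For r ∈ ℤ_8 and a ∈ I: r·a ∈ I? No  [counterexample: r=2, a=6, r·a mod 8 = 4 ∉ I]

No, I is not an ideal of ℤ_8


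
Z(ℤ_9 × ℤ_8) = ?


Z(G) = {g ∈ G | gx = xg for all x ∈ G}
Direct product of abelian groups is abelian, so Z(G) = G

Z(ℤ_9 × ℤ_8) = ℤ_9 × ℤ_8


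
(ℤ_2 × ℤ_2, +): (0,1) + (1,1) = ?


Operation: componentwise addition mod (2, 2)
(0,1) + (1,1) = ((a₁+b₁) mod 2, (a₂+b₂) mod 2) with a = (0,1), b = (1,1)

(0,1) + (1,1) = (1,0)


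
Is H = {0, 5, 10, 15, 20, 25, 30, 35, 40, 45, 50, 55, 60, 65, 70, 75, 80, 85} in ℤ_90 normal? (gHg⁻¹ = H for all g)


H = {0, 5, 10, 15, 20, 25, 30, 35, 40, 45, 50, 55, 60, 65, 70, 75, 80, 85} in ℤ_90
ℤ_90 is abelian; every subgroup of an abelian group is normal

Yes, normal subgroup


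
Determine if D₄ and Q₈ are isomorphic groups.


Comparing D₄ and Q₈:
D₄ has 5 elements of order 2; Q₈ has only 1

No, D₄ ≇ Q₈


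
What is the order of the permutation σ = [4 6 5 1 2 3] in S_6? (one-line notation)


Cycle decomposition: (1 4) (2 6 3 5)
Cycle lengths: 2, 4
Order = lcm(2, 4) = 4

ord(σ) = 4


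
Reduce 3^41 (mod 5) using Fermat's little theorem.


Fermat's little theorem: if p is prime and gcd(a,p)=1, then a^(p-1) ≡ 1 (mod p)
p = 5 is prime, gcd(3,5) = 1
Reduce exponent: 41 mod 4 = 1
So 3^41 ≡ 3^1 (mod 5)
3^1 mod 5 = 3

3^41 ≡ 3 (mod 5)


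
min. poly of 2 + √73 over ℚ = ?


Let α = 2 + √73. Then α - 2 = √73, so (α - 2)² = 73, giving α² - 4α - 69 = 0. Degree 2 and α ∉ ℚ, so this is the minimal polynomial.

Minimal polynomial: x² - 4x - 69


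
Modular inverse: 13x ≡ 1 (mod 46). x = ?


Use the extended Euclidean algorithm to write 1 = 13·s + 46·t; then s mod 46 is the inverse.
Euclidean algorithm:
  13 = 0·46 + 13
  46 = 3·13 + 7
  13 = 1·7 + 6
  7 = 1·6 + 1
  6 = 6·1 + 0
gcd(13,46) = 1
Back-substitution gives: 13·(-7) + 46·(2) = 1
So 13⁻¹ ≡ -7 ≡ 39 (mod 46)
Check: 13 × 39 = 507 ≡ 1 (mod 46) ✓

13⁻¹ ≡ 39 (mod 46)


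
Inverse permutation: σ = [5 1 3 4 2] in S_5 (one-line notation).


To find σ⁻¹, swap domain and range:
σ(1) = 5 → σ⁻¹(5) = 1
σ(2) = 1 → σ⁻¹(1) = 2
σ(3) = 3 → σ⁻¹(3) = 3
σ(4) = 4 → σ⁻¹(4) = 4
σ(5) = 2 → σ⁻¹(2) = 5

σ⁻¹ = [2 5 3 4 1]


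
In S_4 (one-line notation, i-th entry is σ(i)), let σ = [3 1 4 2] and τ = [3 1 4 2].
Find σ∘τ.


σ∘τ: apply τ first, then σ
1 →τ 3 →σ 4
2 →τ 1 →σ 3
3 →τ 4 →σ 2
4 →τ 2 →σ 1

σ∘τ = [4 3 2 1]


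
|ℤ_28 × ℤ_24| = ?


|A × B| = |A| · |B|
|ℤ_28 × ℤ_24| = 28 × 24 = 672

|ℤ_28 × ℤ_24| = 672


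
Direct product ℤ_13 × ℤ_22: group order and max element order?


|ℤ_13 × ℤ_22| = 13 × 22 = 286
Max element order = lcm(13,22) = 286
Cyclic? Yes (gcd=1)

|ℤ_13×ℤ_22| = 286, max element order = 286


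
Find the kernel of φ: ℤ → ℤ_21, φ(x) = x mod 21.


Kernel = preimage of identity
ker(φ) = {x ∈ ℤ : x ≡ 0 (mod 21)} = 21ℤ = {0, ±21, ±42, ...}

ker(φ) = 21ℤ


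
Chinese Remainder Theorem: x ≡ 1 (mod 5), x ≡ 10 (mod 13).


m₁ = 5, m₂ = 13, gcd = 1, so CRT applies. M = m₁·m₂ = 65
Let M₁ = M/m₁ = 13, M₂ = M/m₂ = 5
Find y₁ ≡ M₁⁻¹ (mod m₁): 13⁻¹ ≡ 2 (mod 5)
Find y₂ ≡ M₂⁻¹ (mod m₂): 5⁻¹ ≡ 8 (mod 13)
x = a₁·M₁·y₁ + a₂·M₂·y₂ = 1·13·2 + 10·5·8 = 426
Reduce mod 65: x ≡ 36
Check: 36 mod 5 = 1 ✓, 36 mod 13 = 10 ✓

x ≡ 36 (mod 65)


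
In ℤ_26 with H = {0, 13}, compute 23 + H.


23 + H = {23 + h (mod 26) : h ∈ H}
23+0=23, 23+13=10
23 + H = {10, 23} = 10 + H

23 + H = {10, 23}


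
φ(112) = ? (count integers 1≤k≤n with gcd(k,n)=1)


Factor n: 112 = 2^4 × 7
φ(n) = n · ∏(1 - 1/p) over distinct primes p | n
φ(112) = 112 · (1 - 1/2) · (1 - 1/7) = 48

φ(112) = 48


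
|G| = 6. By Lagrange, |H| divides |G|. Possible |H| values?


Lagrange's theorem: |H| divides |G|
|G| = 6
Divisors of 6: 1, 2, 3, 6

Possible subgroup orders: {1, 2, 3, 6}


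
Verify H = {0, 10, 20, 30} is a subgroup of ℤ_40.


Subgroup test for H = {0, 10, 20, 30} in (ℤ_40, +):
(1) 0 ∈ H? Yes
(2) Closure: for all a,b ∈ H, (a+b) mod 40 ∈ H? Yes
(3) Inverses: for all a ∈ H, -a mod 40 ∈ H? Yes

Yes, H is a subgroup of ℤ_40


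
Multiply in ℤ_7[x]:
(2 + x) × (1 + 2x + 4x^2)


Expand and collect like terms; reduce coefficients mod 7:
x^0: 2·1 = 2 ≡ 2 (mod 7)
x^1: 2·2 + 1·1 = 5 ≡ 5 (mod 7)
x^2: 2·4 + 1·2 = 10 ≡ 3 (mod 7)
x^3: 1·4 = 4 ≡ 4 (mod 7)
Result: 2 + 5x + 3x^2 + 4x^3

f · g = 2 + 5x + 3x^2 + 4x^3


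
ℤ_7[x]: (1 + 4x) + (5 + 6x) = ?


Add coefficients mod 7:
x^0: 1 + 5 = 6 (mod 7)
x^1: 4 + 6 = 3 (mod 7)
Result: 6 + 3x

f + g = 6 + 3x


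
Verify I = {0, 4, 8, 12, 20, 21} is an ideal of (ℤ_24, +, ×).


Check ideal conditions for I = {0, 4, 8, 12, 20, 21} in ℤ_24:
(1) I is an additive subgroup? No
(2) For r ∈ ℤ_24 and a ∈ I: r·a ∈ I? No  [counterexample: r=2, a=8, r·a mod 24 = 16 ∉ I]

No, I is not an ideal of ℤ_24


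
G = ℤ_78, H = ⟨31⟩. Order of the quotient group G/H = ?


|⟨31⟩| = n / gcd(31, 78) = 78 / 1 = 78
H is normal (ℤ_78 is abelian).
|G/H| = |G| / |H| = 78 / 78 = 1

|G/H| = 1


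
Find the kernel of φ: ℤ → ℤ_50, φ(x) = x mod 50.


Kernel = preimage of identity
ker(φ) = {x ∈ ℤ : x ≡ 0 (mod 50)} = 50ℤ = {0, ±50, ±100, ...}

ker(φ) = 50ℤ


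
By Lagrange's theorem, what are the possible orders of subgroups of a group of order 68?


Lagrange's theorem: |H| divides |G|
|G| = 68
Divisors of 68: 1, 2, 4, 17, 34, 68

Possible subgroup orders: {1, 2, 4, 17, 34, 68}


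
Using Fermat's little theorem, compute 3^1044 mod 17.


Fermat's little theorem: if p is prime and gcd(a,p)=1, then a^(p-1) ≡ 1 (mod p)
p = 17 is prime, gcd(3,17) = 1
Reduce exponent: 1044 mod 16 = 4
So 3^1044 ≡ 3^4 (mod 17)
3^4 mod 17 = 13

3^1044 ≡ 13 (mod 17)


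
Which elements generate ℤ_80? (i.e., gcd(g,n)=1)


g generates ℤ_n iff gcd(g,n) = 1
Prime factors of 80: 2, 5
Generators are g ∈ {1,...,79} not divisible by any of these primes.
Generators: {1, 3, 7, 9, 11, 13, 17, 19, 21, 23, 27, 29, 31, 33, 37, 39, 41, 43, 47, 49, 51, 53, 57, 59, 61, 63, 67, 69, 71, 73, 77, 79}
Number of generators = φ(80) = 32

Generators of ℤ_80 = {1, 3, 7, 9, 11, 13, 17, 19, 21, 23, 27, 29, 31, 33, 37, 39, 41, 43, 47, 49, 51, 53, 57, 59, 61, 63, 67, 69, 71, 73, 77, 79}


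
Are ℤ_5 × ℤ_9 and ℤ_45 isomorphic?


Comparing ℤ_5 × ℤ_9 and ℤ_45:
gcd(5,9) = 1, so ℤ_5 × ℤ_9 ≅ ℤ_45 (CRT)

Yes, ℤ_5 × ℤ_9 ≅ ℤ_45


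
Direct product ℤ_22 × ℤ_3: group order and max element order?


|ℤ_22 × ℤ_3| = 22 × 3 = 66
Max element order = lcm(22,3) = 66
Cyclic? Yes (gcd=1)

|ℤ_22×ℤ_3| = 66, max element order = 66


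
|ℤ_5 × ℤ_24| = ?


|A × B| = |A| · |B|
|ℤ_5 × ℤ_24| = 5 × 24 = 120

|ℤ_5 × ℤ_24| = 120


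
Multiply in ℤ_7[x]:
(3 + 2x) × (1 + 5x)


Expand and collect like terms; reduce coefficients mod 7:
x^0: 3·1 = 3 ≡ 3 (mod 7)
x^1: 3·5 + 2·1 = 17 ≡ 3 (mod 7)
x^2: 2·5 = 10 ≡ 3 (mod 7)
Result: 3 + 3x + 3x^2

f · g = 3 + 3x + 3x^2


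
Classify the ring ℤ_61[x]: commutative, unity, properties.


ℤ_61 is a field (n prime), so ℤ_61[x] is a commutative integral domain with unity
Commutative: Yes
Integral domain: Yes
Has unity: Yes

ℤ_61[x]: Commutative=Yes, Unity=Yes


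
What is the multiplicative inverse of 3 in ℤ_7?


Use the extended Euclidean algorithm to write 1 = 3·s + 7·t; then s mod 7 is the inverse.
Euclidean algorithm:
  3 = 0·7 + 3
  7 = 2·3 + 1
  3 = 3·1 + 0
gcd(3,7) = 1
Back-substitution gives: 3·(-2) + 7·(1) = 1
So 3⁻¹ ≡ -2 ≡ 5 (mod 7)
Check: 3 × 5 = 15 ≡ 1 (mod 7) ✓

3⁻¹ ≡ 5 (mod 7)


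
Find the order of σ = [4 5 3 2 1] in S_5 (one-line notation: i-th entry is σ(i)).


Cycle decomposition: (1 4 2 5)
Cycle lengths: 4
Order = lcm(4) = 4

ord(σ) = 4


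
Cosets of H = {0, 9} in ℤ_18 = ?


H = {0, 9}, |H| = 2
Number of cosets = |G|/|H| = 18/2 = 9
0 + H = {0, 9}
1 + H = {1, 10}
2 + H = {2, 11}
3 + H = {3, 12}
4 + H = {4, 13}
5 + H = {5, 14}
6 + H = {6, 15}
7 + H = {7, 16}
8 + H = {8, 17}

Cosets: 0+H={0,9}; 1+H={1,10}; 2+H={2,11}; 3+H={3,12}; 4+H={4,13}; 5+H={5,14}; 6+H={6,15}; 7+H={7,16}; 8+H={8,17}


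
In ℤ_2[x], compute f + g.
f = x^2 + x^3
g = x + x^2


Add coefficients mod 2:
x^0: 0 + 0 = 0 (mod 2)
x^1: 0 + 1 = 1 (mod 2)
x^2: 1 + 1 = 0 (mod 2)
x^3: 1 + 0 = 1 (mod 2)
Result: x + x^3

f + g = x + x^3


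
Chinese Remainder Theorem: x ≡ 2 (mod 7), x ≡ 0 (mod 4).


m₁ = 7, m₂ = 4, gcd = 1, so CRT applies. M = m₁·m₂ = 28
Let M₁ = M/m₁ = 4, M₂ = M/m₂ = 7
Find y₁ ≡ M₁⁻¹ (mod m₁): 4⁻¹ ≡ 2 (mod 7)
Find y₂ ≡ M₂⁻¹ (mod m₂): 7⁻¹ ≡ 3 (mod 4)
x = a₁·M₁·y₁ + a₂·M₂·y₂ = 2·4·2 + 0·7·3 = 16
Reduce mod 28: x ≡ 16
Check: 16 mod 7 = 2 ✓, 16 mod 4 = 0 ✓

x ≡ 16 (mod 28)


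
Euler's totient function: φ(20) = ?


φ(n) = count of k ∈ {1,...,n} with gcd(k,n)=1
Coprimes to 20: {1, 3, 7, 9, 11, 13, 17, 19}
Count: 8

φ(20) = 8


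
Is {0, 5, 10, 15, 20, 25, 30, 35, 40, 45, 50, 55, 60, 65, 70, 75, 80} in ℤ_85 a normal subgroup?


H = {0, 5, 10, 15, 20, 25, 30, 35, 40, 45, 50, 55, 60, 65, 70, 75, 80} in ℤ_85
ℤ_85 is abelian; every subgroup of an abelian group is normal

Yes, normal subgroup


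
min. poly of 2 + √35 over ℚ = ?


Let α = 2 + √35. Then α - 2 = √35, so (α - 2)² = 35, giving α² - 4α - 31 = 0. Degree 2 and α ∉ ℚ, so this is the minimal polynomial.

Minimal polynomial: x² - 4x - 31


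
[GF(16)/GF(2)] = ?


GF(16) = GF(2^4), so the extension degree is 4

[GF(16)/GF(2)] = 4


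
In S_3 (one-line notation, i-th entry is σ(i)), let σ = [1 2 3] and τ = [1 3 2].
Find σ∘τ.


σ∘τ: apply τ first, then σ
1 →τ 1 →σ 1
2 →τ 3 →σ 3
3 →τ 2 →σ 2

σ∘τ = [1 3 2]


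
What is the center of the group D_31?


Z(G) = {g ∈ G | gx = xg for all x ∈ G}
For odd n, Z(D_n) = {e}: no nontrivial rotation commutes with all reflections

Z(D_31) = {e}


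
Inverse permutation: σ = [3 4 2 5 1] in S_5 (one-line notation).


To find σ⁻¹, swap domain and range:
σ(1) = 3 → σ⁻¹(3) = 1
σ(2) = 4 → σ⁻¹(4) = 2
σ(3) = 2 → σ⁻¹(2) = 3
σ(4) = 5 → σ⁻¹(5) = 4
σ(5) = 1 → σ⁻¹(1) = 5

σ⁻¹ = [5 3 1 2 4]


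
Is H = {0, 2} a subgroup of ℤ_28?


Subgroup test for H = {0, 2} in (ℤ_28, +):
(1) 0 ∈ H? Yes
(2) Closure: for all a,b ∈ H, (a+b) mod 28 ∈ H? No  [counterexample: 2 + 2 = 4 ∉ H]
(3) Inverses: for all a ∈ H, -a mod 28 ∈ H? No

No, H is not a subgroup of ℤ_28


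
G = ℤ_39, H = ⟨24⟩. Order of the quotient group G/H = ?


|⟨24⟩| = n / gcd(24, 39) = 39 / 3 = 13
H is normal (ℤ_39 is abelian).
|G/H| = |G| / |H| = 39 / 13 = 3

|G/H| = 3


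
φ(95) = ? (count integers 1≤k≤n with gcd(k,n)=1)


Factor n: 95 = 5 × 19
φ(n) = n · ∏(1 - 1/p) over distinct primes p | n
φ(95) = 95 · (1 - 1/5) · (1 - 1/19) = 72

φ(95) = 72


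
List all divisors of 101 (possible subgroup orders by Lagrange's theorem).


Lagrange's theorem: |H| divides |G|
|G| = 101
Divisors of 101: 1, 101

Possible subgroup orders: {1, 101}


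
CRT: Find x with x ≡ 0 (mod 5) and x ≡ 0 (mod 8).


m₁ = 5, m₂ = 8, gcd = 1, so CRT applies. M = m₁·m₂ = 40
Let M₁ = M/m₁ = 8, M₂ = M/m₂ = 5
Find y₁ ≡ M₁⁻¹ (mod m₁): 8⁻¹ ≡ 2 (mod 5)
Find y₂ ≡ M₂⁻¹ (mod m₂): 5⁻¹ ≡ 5 (mod 8)
x = a₁·M₁·y₁ + a₂·M₂·y₂ = 0·8·2 + 0·5·5 = 0
Reduce mod 40: x ≡ 0
Check: 0 mod 5 = 0 ✓, 0 mod 8 = 0 ✓

x ≡ 0 (mod 40)


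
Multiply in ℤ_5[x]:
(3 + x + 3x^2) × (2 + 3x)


Expand and collect like terms; reduce coefficients mod 5:
x^0: 3·2 = 6 ≡ 1 (mod 5)
x^1: 3·3 + 1·2 = 11 ≡ 1 (mod 5)
x^2: 1·3 + 3·2 = 9 ≡ 4 (mod 5)
x^3: 3·3 = 9 ≡ 4 (mod 5)
Result: 1 + x + 4x^2 + 4x^3

f · g = 1 + x + 4x^2 + 4x^3


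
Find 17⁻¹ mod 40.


Use the extended Euclidean algorithm to write 1 = 17·s + 40·t; then s mod 40 is the inverse.
Euclidean algorithm:
  17 = 0·40 + 17
  40 = 2·17 + 6
  17 = 2·6 + 5
  6 = 1·5 + 1
  5 = 5·1 + 0
gcd(17,40) = 1
Back-substitution gives: 17·(-7) + 40·(3) = 1
So 17⁻¹ ≡ -7 ≡ 33 (mod 40)
Check: 17 × 33 = 561 ≡ 1 (mod 40) ✓

17⁻¹ ≡ 33 (mod 40)


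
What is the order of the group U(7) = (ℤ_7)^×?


U(n) is the group of units mod n; |U(n)| = φ(n)
|U(7)| = φ(7) = 6

|U(7) = (ℤ_7)^×| = 6


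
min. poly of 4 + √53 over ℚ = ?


Let α = 4 + √53. Then α - 4 = √53, so (α - 4)² = 53, giving α² - 8α - 37 = 0. Degree 2 and α ∉ ℚ, so this is the minimal polynomial.

Minimal polynomial: x² - 8x - 37


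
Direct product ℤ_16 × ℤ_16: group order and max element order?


|ℤ_16 × ℤ_16| = 16 × 16 = 256
Max element order = lcm(16,16) = 16
Cyclic? No (gcd=16)

|ℤ_16×ℤ_16| = 256, max element order = 16


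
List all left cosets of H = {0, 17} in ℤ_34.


H = {0, 17}, |H| = 2
Number of cosets = |G|/|H| = 34/2 = 17
0 + H = {0, 17}
1 + H = {1, 18}
2 + H = {2, 19}
3 + H = {3, 20}
4 + H = {4, 21}
5 + H = {5, 22}
6 + H = {6, 23}
7 + H = {7, 24}
8 + H = {8, 25}
9 + H = {9, 26}
10 + H = {10, 27}
11 + H = {11, 28}
12 + H = {12, 29}
13 + H = {13, 30}
14 + H = {14, 31}
15 + H = {15, 32}
16 + H = {16, 33}

Cosets: 0+H={0,17}; 1+H={1,18}; 2+H={2,19}; 3+H={3,20}; 4+H={4,21}; 5+H={5,22}; 6+H={6,23}; 7+H={7,24}; 8+H={8,25}; 9+H={9,26}; 10+H={10,27}; 11+H={11,28}; 12+H={12,29}; 13+H={13,30}; 14+H={14,31}; 15+H={15,32}; 16+H={16,33}


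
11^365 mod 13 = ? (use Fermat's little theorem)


Fermat's little theorem: if p is prime and gcd(a,p)=1, then a^(p-1) ≡ 1 (mod p)
p = 13 is prime, gcd(11,13) = 1
Reduce exponent: 365 mod 12 = 5
So 11^365 ≡ 11^5 (mod 13)
11^5 mod 13 = 7

11^365 ≡ 7 (mod 13)


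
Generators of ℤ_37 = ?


g generates ℤ_n iff gcd(g,n) = 1
Prime factors of 37: 37
Generators are g ∈ {1,...,36} not divisible by any of these primes.
Generators: {1, 2, 3, 4, 5, 6, 7, 8, 9, 10, 11, 12, 13, 14, 15, 16, 17, 18, 19, 20, 21, 22, 23, 24, 25, 26, 27, 28, 29, 30, 31, 32, 33, 34, 35, 36}
Number of generators = φ(37) = 36

Generators of ℤ_37 = {1, 2, 3, 4, 5, 6, 7, 8, 9, 10, 11, 12, 13, 14, 15, 16, 17, 18, 19, 20, 21, 22, 23, 24, 25, 26, 27, 28, 29, 30, 31, 32, 33, 34, 35, 36}


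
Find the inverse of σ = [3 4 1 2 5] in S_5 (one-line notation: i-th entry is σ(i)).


To find σ⁻¹, swap domain and range:
σ(1) = 3 → σ⁻¹(3) = 1
σ(2) = 4 → σ⁻¹(4) = 2
σ(3) = 1 → σ⁻¹(1) = 3
σ(4) = 2 → σ⁻¹(2) = 4
σ(5) = 5 → σ⁻¹(5) = 5

σ⁻¹ = [3 4 1 2 5]


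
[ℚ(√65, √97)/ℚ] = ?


[ℚ(√65,√97):ℚ] = [ℚ(√65,√97):ℚ(√65)]·[ℚ(√65):ℚ] = 2·2 = 4

[ℚ(√65, √97)/ℚ] = 4


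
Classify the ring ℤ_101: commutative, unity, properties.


ℤ_101 is a commutative ring with unity 1; 101 is prime, so ℤ_101 is a field (hence an integral domain)
Commutative: Yes
Integral domain: Yes
Has unity: Yes

ℤ_101: Commutative=Yes, Unity=Yes


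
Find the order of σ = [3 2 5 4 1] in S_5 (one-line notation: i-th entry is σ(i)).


Cycle decomposition: (1 3 5)
Cycle lengths: 3
Order = lcm(3) = 3

ord(σ) = 3


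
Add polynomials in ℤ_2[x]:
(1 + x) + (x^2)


Add coefficients mod 2:
x^0: 1 + 0 = 1 (mod 2)
x^1: 1 + 0 = 1 (mod 2)
x^2: 0 + 1 = 1 (mod 2)
Result: 1 + x + x^2

f + g = 1 + x + x^2


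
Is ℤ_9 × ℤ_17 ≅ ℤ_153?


Comparing ℤ_9 × ℤ_17 and ℤ_153:
gcd(9,17) = 1, so ℤ_9 × ℤ_17 ≅ ℤ_153 (CRT)

Yes, ℤ_9 × ℤ_17 ≅ ℤ_153


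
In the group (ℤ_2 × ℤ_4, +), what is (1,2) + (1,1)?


Operation: componentwise addition mod (2, 4)
(1,2) + (1,1) = ((a₁+b₁) mod 2, (a₂+b₂) mod 4) with a = (1,2), b = (1,1)

(1,2) + (1,1) = (0,3)


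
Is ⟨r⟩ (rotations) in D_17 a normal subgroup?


H = ⟨r⟩ (rotations) in D_17
The rotation subgroup ⟨r⟩ has index 2 in D_17, so it is normal

Yes, normal subgroup


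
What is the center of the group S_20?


Z(G) = {g ∈ G | gx = xg for all x ∈ G}
S_n is non-abelian for n ≥ 3; Z(S_20) is trivial

Z(S_20) = {e}


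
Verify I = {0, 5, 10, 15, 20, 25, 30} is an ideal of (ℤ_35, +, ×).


Check ideal conditions for I = {0, 5, 10, 15, 20, 25, 30} in ℤ_35:
(1) I is an additive subgroup? Yes
(2) For r ∈ ℤ_35 and a ∈ I: r·a ∈ I? Yes

Yes, I is an ideal of ℤ_35


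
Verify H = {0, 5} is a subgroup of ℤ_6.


Subgroup test for H = {0, 5} in (ℤ_6, +):
(1) 0 ∈ H? Yes
(2) Closure: for all a,b ∈ H, (a+b) mod 6 ∈ H? No  [counterexample: 5 + 5 = 4 ∉ H]
(3) Inverses: for all a ∈ H, -a mod 6 ∈ H? No

No, H is not a subgroup of ℤ_6
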